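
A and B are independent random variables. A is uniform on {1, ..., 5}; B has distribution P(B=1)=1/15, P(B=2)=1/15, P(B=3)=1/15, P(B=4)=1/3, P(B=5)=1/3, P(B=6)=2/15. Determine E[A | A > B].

30/7

P(A > B) = 14/75.
Summing A·P(x,y) over outcomes with A > B gives 4/5.
E[A | A > B] = (4/5) / (14/75) = 30/7.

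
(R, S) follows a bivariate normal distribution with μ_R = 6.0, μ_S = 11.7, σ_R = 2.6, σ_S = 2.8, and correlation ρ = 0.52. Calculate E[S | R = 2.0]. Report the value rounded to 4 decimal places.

9.4600

For a bivariate normal, E[S | R=x] = μ_S + ρ·(σ_S/σ_R)·(x − μ_R).
E[S | R=2.0] = 11.7 + (0.52)·(2.8/2.6)·(2.0 − (6.0)) = 11.7 + (0.56)·(-4) = 9.4600.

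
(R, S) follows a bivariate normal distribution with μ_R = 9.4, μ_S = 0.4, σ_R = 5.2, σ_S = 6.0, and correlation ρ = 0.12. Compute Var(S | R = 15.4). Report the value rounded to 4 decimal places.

Var(S | R=x) = (1 − ρ²)·σ_S².
Var(S | R=15.4) = (6.0)²·(1 − (0.12)²) = 36·0.9856 = 35.4816.

35.4816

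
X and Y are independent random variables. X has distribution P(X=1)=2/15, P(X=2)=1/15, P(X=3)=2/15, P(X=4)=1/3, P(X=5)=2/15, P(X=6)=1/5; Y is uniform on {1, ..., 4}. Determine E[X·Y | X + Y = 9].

P(X + Y = 9) = 1/12.
Summing XY·P(x,y) over outcomes with X + Y = 9 gives 47/30.
E[X·Y | X + Y = 9] = (47/30) / (1/12) = 94/5.

94/5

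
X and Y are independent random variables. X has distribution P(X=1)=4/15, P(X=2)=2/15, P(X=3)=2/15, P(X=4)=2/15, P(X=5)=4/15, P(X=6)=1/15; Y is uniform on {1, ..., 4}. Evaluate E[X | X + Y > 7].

66/13

P(X + Y > 7) = 13/60.
Summing X·P(x,y) over outcomes with X + Y > 7 gives 11/10.
E[X | X + Y > 7] = (11/10) / (13/60) = 66/13.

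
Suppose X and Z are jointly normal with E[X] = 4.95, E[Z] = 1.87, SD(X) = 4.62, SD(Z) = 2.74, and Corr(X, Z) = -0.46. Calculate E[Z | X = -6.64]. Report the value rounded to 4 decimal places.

5.0319

E[Z | X=x] = μ_Z + ρ(σ_Z/σ_X)(x − μ_X) for jointly normal variables.
E[Z | X=-6.64] = 1.87 + (-0.46)·(2.74/4.62)·(-6.64 − (4.95)) = 1.87 + (-0.27281)·(-11.59) = 5.0319.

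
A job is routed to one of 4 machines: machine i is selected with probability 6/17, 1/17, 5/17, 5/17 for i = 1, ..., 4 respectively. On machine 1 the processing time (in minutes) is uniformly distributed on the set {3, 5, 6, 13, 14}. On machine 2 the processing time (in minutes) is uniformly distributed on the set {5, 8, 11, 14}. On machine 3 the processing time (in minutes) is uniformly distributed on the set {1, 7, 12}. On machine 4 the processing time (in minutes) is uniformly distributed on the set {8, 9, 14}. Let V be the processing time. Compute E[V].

E[V | machine 1] = (3+5+6+13+14)/5 = 41/5.
E[V | machine 2] = (5+8+11+14)/4 = 19/2.
E[V | machine 3] = (1+7+12)/3 = 20/3.
E[V | machine 4] = (8+9+14)/3 = 31/3.
By the law of total expectation,
E[V] = (6/17)·(41/5) + (1/17)·(19/2) + (5/17)·(20/3) + (5/17)·(31/3) = 1437/170.

1437/170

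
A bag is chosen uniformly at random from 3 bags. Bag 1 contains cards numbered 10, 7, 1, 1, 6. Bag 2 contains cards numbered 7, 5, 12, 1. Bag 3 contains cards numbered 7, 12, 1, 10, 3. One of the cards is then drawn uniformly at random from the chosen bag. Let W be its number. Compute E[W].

E[W | bag 1] = (10+7+1+1+6)/5 = 5.
E[W | bag 2] = (7+5+12+1)/4 = 25/4.
E[W | bag 3] = (7+12+1+10+3)/5 = 33/5.
By the law of total expectation,
E[W] = (1/3)·(5) + (1/3)·(25/4) + (1/3)·(33/5) = 119/20.

119/20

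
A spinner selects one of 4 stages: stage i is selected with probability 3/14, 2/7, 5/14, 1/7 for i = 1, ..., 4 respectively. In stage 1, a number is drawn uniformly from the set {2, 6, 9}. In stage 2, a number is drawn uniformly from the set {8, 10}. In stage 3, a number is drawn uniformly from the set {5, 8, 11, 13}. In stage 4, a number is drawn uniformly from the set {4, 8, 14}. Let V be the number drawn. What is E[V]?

E[V | stage 1] = (2+6+9)/3 = 17/3.
E[V | stage 2] = (8+10)/2 = 9.
E[V | stage 3] = (5+8+11+13)/4 = 37/4.
E[V | stage 4] = (4+8+14)/3 = 26/3.
E[V] = (3/14)·(17/3) + (2/7)·(9) + (5/14)·(37/4) + (1/7)·(26/3) = 1399/168.

1399/168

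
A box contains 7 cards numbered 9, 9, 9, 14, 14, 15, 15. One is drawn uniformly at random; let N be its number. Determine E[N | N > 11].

P(N > 11) = 4/7.
Σ over the event: 14·2/7 + 15·2/7 = 58/7.
E[N | N > 11] = (58/7) / (4/7) = 29/2.

29/2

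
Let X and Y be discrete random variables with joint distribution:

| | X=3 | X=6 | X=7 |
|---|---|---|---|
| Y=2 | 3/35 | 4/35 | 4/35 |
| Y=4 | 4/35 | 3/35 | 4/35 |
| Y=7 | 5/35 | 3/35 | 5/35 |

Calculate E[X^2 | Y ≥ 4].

123/4

P(Y ≥ 4) = 24/35.
Σ X^2·P over the event = 9·(4/35) + 9·(5/35) + 36·(3/35) + 36·(3/35) + 49·(4/35) + 49·(5/35) = 738/35.
E[X^2 | Y ≥ 4] = (738/35) / (24/35) = 123/4.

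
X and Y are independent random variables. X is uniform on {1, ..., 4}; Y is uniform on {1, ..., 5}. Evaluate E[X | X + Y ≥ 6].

3

Outcomes with X + Y ≥ 6: (1,5), (2,4), (2,5), (3,3), (3,4), (3,5), (4,2), (4,3), (4,4), (4,5), each with probability 1/20.
E[X | X + Y ≥ 6] = (1 + 2 + 2 + 3 + 3 + 3 + 4 + 4 + 4 + 4) / 10 = 3.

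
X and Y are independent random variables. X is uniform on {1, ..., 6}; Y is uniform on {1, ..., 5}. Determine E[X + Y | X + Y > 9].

P(X + Y > 9) = 1/10.
Summing (X+Y)·P(x,y) over outcomes with X + Y > 9 gives 31/30.
E[X + Y | X + Y > 9] = (31/30) / (1/10) = 31/3.

31/3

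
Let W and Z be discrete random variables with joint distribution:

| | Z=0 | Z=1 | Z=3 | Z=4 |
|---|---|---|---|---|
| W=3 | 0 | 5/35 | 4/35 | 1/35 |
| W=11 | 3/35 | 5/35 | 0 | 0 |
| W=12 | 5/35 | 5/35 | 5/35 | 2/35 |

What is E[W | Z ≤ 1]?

223/23

P(Z ≤ 1) = 23/35.
Σ W·P over the event = 3·(5/35) + 11·(3/35) + 11·(5/35) + 12·(5/35) + 12·(5/35) = 223/35.
E[W | Z ≤ 1] = (223/35) / (23/35) = 223/23.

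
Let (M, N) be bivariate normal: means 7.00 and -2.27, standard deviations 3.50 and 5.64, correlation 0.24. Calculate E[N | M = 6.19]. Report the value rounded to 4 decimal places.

-2.5833

For a bivariate normal, E[N | M=x] = μ_N + ρ·(σ_N/σ_M)·(x − μ_M).
E[N | M=6.19] = -2.27 + (0.24)·(5.64/3.50)·(6.19 − (7.00)) = -2.27 + (0.38674)·(-0.81) = -2.5833.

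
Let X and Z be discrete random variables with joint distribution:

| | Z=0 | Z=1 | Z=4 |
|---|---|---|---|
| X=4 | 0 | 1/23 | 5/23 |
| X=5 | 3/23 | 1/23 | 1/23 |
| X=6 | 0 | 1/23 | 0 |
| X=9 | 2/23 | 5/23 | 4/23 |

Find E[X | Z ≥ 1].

P(Z ≥ 1) = 18/23.
Summing X·P(X=x,Z=y) over the conditioning event gives 121/23.
E[X | Z ≥ 1] = (121/23) / (18/23) = 121/18.

121/18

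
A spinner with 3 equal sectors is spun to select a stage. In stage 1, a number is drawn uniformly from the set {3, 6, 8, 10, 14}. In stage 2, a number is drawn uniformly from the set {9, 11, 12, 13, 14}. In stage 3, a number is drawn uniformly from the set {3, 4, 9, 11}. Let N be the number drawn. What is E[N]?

107/12

E[N | stage 1] = (3+6+8+10+14)/5 = 41/5.
E[N | stage 2] = (9+11+12+13+14)/5 = 59/5.
E[N | stage 3] = (3+4+9+11)/4 = 27/4.
By the law of total expectation,
E[N] = (1/3)·(41/5) + (1/3)·(59/5) + (1/3)·(27/4) = 107/12.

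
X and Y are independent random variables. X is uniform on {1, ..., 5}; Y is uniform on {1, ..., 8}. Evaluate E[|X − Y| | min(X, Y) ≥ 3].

35/18

P(min(X, Y) ≥ 3) = 9/20.
Summing |X−Y|·P(x,y) over outcomes with min(X, Y) ≥ 3 gives 7/8.
E[|X − Y| | min(X, Y) ≥ 3] = (7/8) / (9/20) = 35/18.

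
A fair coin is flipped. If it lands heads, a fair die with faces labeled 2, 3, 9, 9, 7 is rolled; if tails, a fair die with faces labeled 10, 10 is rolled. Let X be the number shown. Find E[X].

E[X | heads] = (2+3+9+9+7)/5 = 6.
E[X | tails] = (10+10)/2 = 10.
E[X] = (1/2)·(6) + (1/2)·(10) = 8.

8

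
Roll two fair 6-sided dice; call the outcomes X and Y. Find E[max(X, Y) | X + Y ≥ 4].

P(X + Y ≥ 4) = 11/12.
Summing max(X,Y)·P(x,y) over outcomes with X + Y ≥ 4 gives 13/3.
E[max(X, Y) | X + Y ≥ 4] = (13/3) / (11/12) = 52/11.

52/11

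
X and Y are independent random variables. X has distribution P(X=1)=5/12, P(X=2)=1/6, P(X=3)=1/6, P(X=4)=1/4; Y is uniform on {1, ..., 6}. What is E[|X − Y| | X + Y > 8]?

15/8

P(X + Y > 8) = 1/9.
Summing |X−Y|·P(x,y) over outcomes with X + Y > 8 gives 5/24.
E[|X − Y| | X + Y > 8] = (5/24) / (1/9) = 15/8.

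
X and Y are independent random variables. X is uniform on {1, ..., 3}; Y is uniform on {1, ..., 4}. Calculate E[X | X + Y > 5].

8/3

Outcomes with X + Y > 5: (2,4), (3,3), (3,4), each with probability 1/12.
E[X | X + Y > 5] = (2 + 3 + 3) / 3 = 8/3.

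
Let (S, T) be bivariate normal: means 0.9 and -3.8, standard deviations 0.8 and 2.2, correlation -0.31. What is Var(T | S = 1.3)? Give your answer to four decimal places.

4.3749

For a bivariate normal, Var(T | S=x) = σ_T²(1 − ρ²).
Var(T | S=1.3) = (2.2)²·(1 − (-0.31)²) = 4.84·0.9039 = 4.3749.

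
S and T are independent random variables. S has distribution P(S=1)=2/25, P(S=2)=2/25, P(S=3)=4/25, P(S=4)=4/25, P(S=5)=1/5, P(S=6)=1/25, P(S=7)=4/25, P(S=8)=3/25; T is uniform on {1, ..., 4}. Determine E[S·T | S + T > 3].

580/47

P(S + T > 3) = 47/50.
Summing ST·P(x,y) over outcomes with S + T > 3 gives 58/5.
E[S·T | S + T > 3] = (58/5) / (47/50) = 580/47.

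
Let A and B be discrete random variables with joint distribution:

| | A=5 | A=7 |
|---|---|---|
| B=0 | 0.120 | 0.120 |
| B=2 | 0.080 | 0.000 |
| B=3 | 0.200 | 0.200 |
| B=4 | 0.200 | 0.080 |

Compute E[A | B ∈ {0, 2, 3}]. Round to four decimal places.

P(B ∈ {0, 2, 3}) = 0.720.
Σ A·P over the event = 5·(0.120) + 5·(0.080) + 5·(0.200) + 7·(0.120) + 7·(0.200) = 4.240.
E[A | B ∈ {0, 2, 3}] = (4.240) / (0.720) = 5.8889.

5.8889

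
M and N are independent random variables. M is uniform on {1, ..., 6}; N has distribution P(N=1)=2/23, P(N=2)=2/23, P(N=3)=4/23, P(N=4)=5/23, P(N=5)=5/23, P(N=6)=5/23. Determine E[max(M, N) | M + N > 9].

35/6

P(M + N > 9) = 5/23.
Summing max(M,N)·P(x,y) over outcomes with M + N > 9 gives 175/138.
E[max(M, N) | M + N > 9] = (175/138) / (5/23) = 35/6.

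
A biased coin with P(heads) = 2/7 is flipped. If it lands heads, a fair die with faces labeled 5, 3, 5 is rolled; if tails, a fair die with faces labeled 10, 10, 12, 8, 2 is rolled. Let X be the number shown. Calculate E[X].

E[X | heads] = (5+3+5)/3 = 13/3.
E[X | tails] = (10+10+12+8+2)/5 = 42/5.
By the law of total expectation,
E[X] = (2/7)·(13/3) + (5/7)·(42/5) = 152/21.

152/21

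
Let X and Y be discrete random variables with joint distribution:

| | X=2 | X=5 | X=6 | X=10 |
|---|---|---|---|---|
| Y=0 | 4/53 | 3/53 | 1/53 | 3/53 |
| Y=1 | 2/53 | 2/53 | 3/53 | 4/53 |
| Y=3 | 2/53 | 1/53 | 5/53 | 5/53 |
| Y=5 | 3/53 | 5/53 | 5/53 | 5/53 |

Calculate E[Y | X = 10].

P(X = 10) = 17/53.
Σ Y·P over the event = 0·(3/53) + 1·(4/53) + 3·(5/53) + 5·(5/53) = 44/53.
E[Y | X = 10] = (44/53) / (17/53) = 44/17.

44/17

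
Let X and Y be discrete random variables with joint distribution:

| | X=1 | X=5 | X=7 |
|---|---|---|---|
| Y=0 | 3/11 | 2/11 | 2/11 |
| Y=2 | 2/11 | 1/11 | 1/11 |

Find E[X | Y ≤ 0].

P(Y ≤ 0) = 7/11.
Σ X·P over the event = 1·(3/11) + 5·(2/11) + 7·(2/11) = 27/11.
E[X | Y ≤ 0] = (27/11) / (7/11) = 27/7.

27/7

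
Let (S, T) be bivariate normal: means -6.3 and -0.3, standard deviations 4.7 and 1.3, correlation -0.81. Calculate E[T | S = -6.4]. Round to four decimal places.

The regression of T on S has slope ρ·σ_T/σ_S and passes through (μ_S, μ_T).
E[T | S=-6.4] = -0.3 + (-0.81)·(1.3/4.7)·(-6.4 − (-6.3)) = -0.3 + (-0.22404)·(-0.1) = -0.2776.

-0.2776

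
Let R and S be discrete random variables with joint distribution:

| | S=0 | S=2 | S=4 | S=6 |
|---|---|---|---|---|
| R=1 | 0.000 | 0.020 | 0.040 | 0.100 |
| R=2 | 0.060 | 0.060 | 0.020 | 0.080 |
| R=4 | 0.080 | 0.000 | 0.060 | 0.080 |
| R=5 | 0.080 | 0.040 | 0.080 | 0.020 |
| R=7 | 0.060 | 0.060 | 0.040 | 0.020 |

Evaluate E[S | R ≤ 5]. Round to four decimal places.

3.3171

P(R ≤ 5) = 0.820.
Summing S·P(R=x,S=y) over the conditioning event gives 2.720.
E[S | R ≤ 5] = (2.720) / (0.820) = 3.3171.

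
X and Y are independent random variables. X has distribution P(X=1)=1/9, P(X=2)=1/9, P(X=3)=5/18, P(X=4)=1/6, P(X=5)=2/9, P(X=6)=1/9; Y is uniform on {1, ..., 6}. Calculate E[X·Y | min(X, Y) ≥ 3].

531/28

P(min(X, Y) ≥ 3) = 14/27.
Summing XY·P(x,y) over outcomes with min(X, Y) ≥ 3 gives 59/6.
E[X·Y | min(X, Y) ≥ 3] = (59/6) / (14/27) = 531/28.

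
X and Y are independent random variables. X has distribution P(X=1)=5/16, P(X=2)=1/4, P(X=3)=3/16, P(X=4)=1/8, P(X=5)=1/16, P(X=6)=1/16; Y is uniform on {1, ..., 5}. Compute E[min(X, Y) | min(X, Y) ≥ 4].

P(min(X, Y) ≥ 4) = 1/10.
Summing min(X,Y)·P(x,y) over outcomes with min(X, Y) ≥ 4 gives 17/40.
E[min(X, Y) | min(X, Y) ≥ 4] = (17/40) / (1/10) = 17/4.

17/4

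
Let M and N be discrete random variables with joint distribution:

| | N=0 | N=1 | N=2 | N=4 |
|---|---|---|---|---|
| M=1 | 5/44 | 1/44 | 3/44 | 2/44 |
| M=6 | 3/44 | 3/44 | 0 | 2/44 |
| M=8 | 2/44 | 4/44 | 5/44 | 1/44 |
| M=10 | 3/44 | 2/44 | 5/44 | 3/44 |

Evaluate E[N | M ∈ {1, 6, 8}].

44/31

P(M ∈ {1, 6, 8}) = 31/44.
Summing N·P(M=x,N=y) over the conditioning event gives 1.
E[N | M ∈ {1, 6, 8}] = (1) / (31/44) = 44/31.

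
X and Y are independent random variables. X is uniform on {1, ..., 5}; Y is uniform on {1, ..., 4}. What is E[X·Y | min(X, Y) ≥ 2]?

P(min(X, Y) ≥ 2) = 3/5.
Summing XY·P(x,y) over outcomes with min(X, Y) ≥ 2 gives 63/10.
E[X·Y | min(X, Y) ≥ 2] = (63/10) / (3/5) = 21/2.

21/2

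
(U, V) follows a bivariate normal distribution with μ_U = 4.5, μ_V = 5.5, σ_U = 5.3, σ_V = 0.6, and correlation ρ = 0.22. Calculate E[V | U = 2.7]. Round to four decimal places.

5.4552

For a bivariate normal, E[V | U=x] = μ_V + ρ·(σ_V/σ_U)·(x − μ_U).
E[V | U=2.7] = 5.5 + (0.22)·(0.6/5.3)·(2.7 − (4.5)) = 5.5 + (0.024906)·(-1.8) = 5.4552.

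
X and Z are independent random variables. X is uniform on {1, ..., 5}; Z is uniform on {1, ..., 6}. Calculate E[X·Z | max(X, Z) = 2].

Outcomes with max(X, Z) = 2: (1,2), (2,1), (2,2), each with probability 1/30.
E[X·Z | max(X, Z) = 2] = (2 + 2 + 4) / 3 = 8/3.

8/3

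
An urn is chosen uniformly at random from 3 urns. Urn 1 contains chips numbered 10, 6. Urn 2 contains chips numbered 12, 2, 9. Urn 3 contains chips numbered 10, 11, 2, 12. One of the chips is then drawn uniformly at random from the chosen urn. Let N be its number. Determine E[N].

293/36

E[N | urn 1] = (10+6)/2 = 8.
E[N | urn 2] = (12+2+9)/3 = 23/3.
E[N | urn 3] = (10+11+2+12)/4 = 35/4.
E[N] = (1/3)·(8) + (1/3)·(23/3) + (1/3)·(35/4) = 293/36.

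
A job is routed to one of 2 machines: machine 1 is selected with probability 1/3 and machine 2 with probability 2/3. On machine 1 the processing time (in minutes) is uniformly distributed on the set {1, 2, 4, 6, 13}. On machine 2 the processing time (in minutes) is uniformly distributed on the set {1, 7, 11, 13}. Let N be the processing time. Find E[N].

E[N | machine 1] = (1+2+4+6+13)/5 = 26/5.
E[N | machine 2] = (1+7+11+13)/4 = 8.
By the law of total expectation,
E[N] = (1/3)·(26/5) + (2/3)·(8) = 106/15.

106/15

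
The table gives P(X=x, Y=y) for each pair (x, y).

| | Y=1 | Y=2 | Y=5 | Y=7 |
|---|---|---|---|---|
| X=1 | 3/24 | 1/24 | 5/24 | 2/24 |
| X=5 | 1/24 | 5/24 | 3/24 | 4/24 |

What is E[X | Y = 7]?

P(Y = 7) = 1/4.
Σ X·P over the event = 1·(2/24) + 5·(4/24) = 11/12.
E[X | Y = 7] = (11/12) / (1/4) = 11/3.

11/3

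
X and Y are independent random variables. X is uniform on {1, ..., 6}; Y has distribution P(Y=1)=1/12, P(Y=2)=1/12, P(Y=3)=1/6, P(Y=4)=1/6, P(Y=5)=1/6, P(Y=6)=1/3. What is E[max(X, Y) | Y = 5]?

P(Y = 5) = 1/6.
Summing max(X,Y)·P(x,y) over outcomes with Y = 5 gives 31/36.
E[max(X, Y) | Y = 5] = (31/36) / (1/6) = 31/6.

31/6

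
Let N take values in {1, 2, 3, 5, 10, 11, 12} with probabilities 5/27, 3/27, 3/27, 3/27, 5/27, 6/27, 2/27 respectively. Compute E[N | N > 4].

P(N > 4) = 16/27.
Σ over the event: 5·1/9 + 10·5/27 + 11·2/9 + 12·2/27 = 155/27.
E[N | N > 4] = (155/27) / (16/27) = 155/16.

155/16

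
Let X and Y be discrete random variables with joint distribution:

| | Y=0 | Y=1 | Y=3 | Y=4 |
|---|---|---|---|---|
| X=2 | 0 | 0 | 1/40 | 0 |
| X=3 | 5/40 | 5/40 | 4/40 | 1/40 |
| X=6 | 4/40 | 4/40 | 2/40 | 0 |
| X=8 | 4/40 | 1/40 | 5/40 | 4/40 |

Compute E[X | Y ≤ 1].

118/23

P(Y ≤ 1) = 23/40.
Σ X·P over the event = 3·(5/40) + 3·(5/40) + 6·(4/40) + 6·(4/40) + 8·(4/40) + 8·(1/40) = 59/20.
E[X | Y ≤ 1] = (59/20) / (23/40) = 118/23.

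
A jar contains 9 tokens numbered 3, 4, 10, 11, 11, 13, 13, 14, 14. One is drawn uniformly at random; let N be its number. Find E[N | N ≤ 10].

P(N ≤ 10) = 1/3.
Σ over the event: 3·1/9 + 4·1/9 + 10·1/9 = 17/9.
E[N | N ≤ 10] = (17/9) / (1/3) = 17/3.

17/3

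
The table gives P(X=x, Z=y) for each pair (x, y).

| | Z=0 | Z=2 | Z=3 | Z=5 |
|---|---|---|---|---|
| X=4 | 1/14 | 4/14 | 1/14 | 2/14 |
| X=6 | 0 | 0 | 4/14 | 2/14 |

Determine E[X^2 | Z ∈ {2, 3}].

P(Z ∈ {2, 3}) = 9/14.
Summing X^2·P(X=x,Z=y) over the conditioning event gives 16.
E[X^2 | Z ∈ {2, 3}] = (16) / (9/14) = 224/9.

224/9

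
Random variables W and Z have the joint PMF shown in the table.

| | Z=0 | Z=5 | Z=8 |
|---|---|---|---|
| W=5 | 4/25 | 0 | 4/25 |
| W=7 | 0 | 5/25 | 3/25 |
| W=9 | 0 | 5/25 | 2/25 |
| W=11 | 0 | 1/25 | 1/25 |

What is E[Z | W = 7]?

49/8

P(W = 7) = 8/25.
Σ Z·P over the event = 5·(5/25) + 8·(3/25) = 49/25.
E[Z | W = 7] = (49/25) / (8/25) = 49/8.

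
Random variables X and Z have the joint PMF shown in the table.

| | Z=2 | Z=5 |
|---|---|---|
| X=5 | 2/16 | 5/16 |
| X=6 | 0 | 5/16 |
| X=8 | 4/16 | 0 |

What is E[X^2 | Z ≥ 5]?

61/2

P(Z ≥ 5) = 5/8.
Σ X^2·P over the event = 25·(5/16) + 36·(5/16) = 305/16.
E[X^2 | Z ≥ 5] = (305/16) / (5/8) = 61/2.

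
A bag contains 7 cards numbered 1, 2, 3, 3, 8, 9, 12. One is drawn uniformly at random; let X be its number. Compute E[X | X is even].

P(X is even) = 3/7.
Σ over the event: 2·1/7 + 8·1/7 + 12·1/7 = 22/7.
E[X | X is even] = (22/7) / (3/7) = 22/3.

22/3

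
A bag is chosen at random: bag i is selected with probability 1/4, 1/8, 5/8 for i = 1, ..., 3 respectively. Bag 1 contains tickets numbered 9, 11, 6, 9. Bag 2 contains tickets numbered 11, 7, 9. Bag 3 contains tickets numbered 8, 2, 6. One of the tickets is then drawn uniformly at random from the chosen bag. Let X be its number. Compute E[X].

319/48

E[X | bag 1] = (9+11+6+9)/4 = 35/4.
E[X | bag 2] = (11+7+9)/3 = 9.
E[X | bag 3] = (8+2+6)/3 = 16/3.
By the law of total expectation,
E[X] = (1/4)·(35/4) + (1/8)·(9) + (5/8)·(16/3) = 319/48.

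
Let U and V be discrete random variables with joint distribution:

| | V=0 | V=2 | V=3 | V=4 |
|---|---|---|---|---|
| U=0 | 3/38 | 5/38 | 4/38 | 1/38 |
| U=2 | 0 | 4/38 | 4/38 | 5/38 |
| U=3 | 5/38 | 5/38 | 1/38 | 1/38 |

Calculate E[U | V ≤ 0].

15/8

P(V ≤ 0) = 4/19.
Σ U·P over the event = 0·(3/38) + 3·(5/38) = 15/38.
E[U | V ≤ 0] = (15/38) / (4/19) = 15/8.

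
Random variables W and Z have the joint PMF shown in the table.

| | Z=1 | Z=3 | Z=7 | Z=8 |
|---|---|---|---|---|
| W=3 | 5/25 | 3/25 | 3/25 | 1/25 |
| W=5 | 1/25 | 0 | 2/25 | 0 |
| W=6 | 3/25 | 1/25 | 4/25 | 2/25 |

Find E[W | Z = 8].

5

P(Z = 8) = 3/25.
Summing W·P(W=x,Z=y) over the conditioning event gives 3/5.
E[W | Z = 8] = (3/5) / (3/25) = 5.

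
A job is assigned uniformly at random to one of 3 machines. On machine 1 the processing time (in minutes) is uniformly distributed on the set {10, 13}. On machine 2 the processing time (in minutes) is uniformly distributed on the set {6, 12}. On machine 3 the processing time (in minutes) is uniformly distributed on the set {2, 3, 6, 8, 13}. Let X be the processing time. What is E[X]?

E[X | machine 1] = (10+13)/2 = 23/2.
E[X | machine 2] = (6+12)/2 = 9.
E[X | machine 3] = (2+3+6+8+13)/5 = 32/5.
By the law of total expectation,
E[X] = (1/3)·(23/2) + (1/3)·(9) + (1/3)·(32/5) = 269/30.

269/30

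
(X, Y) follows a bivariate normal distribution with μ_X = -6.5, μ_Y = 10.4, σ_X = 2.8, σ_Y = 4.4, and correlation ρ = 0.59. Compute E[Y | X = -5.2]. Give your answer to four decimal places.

E[Y | X=x] = μ_Y + ρ(σ_Y/σ_X)(x − μ_X) for jointly normal variables.
E[Y | X=-5.2] = 10.4 + (0.59)·(4.4/2.8)·(-5.2 − (-6.5)) = 10.4 + (0.92714)·(1.3) = 11.6053.

11.6053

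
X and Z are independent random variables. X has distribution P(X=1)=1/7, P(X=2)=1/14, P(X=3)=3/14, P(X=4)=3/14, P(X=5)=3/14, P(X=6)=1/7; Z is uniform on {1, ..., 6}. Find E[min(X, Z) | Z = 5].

P(Z = 5) = 1/6.
Summing min(X,Z)·P(x,y) over outcomes with Z = 5 gives 25/42.
E[min(X, Z) | Z = 5] = (25/42) / (1/6) = 25/7.

25/7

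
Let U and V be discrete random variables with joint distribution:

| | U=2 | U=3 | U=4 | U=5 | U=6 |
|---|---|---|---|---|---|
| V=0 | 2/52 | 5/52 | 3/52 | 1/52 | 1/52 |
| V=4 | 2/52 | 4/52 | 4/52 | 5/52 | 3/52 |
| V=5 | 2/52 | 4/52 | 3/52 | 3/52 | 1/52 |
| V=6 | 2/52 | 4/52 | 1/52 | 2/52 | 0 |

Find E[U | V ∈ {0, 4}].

P(V ∈ {0, 4}) = 15/26.
Summing U·P(U=x,V=y) over the conditioning event gives 9/4.
E[U | V ∈ {0, 4}] = (9/4) / (15/26) = 39/10.

39/10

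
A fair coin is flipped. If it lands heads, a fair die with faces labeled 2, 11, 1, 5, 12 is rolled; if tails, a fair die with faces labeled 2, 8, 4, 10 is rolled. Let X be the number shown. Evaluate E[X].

61/10

E[X | heads] = (2+11+1+5+12)/5 = 31/5.
E[X | tails] = (2+8+4+10)/4 = 6.
By the law of total expectation,
E[X] = (1/2)·(31/5) + (1/2)·(6) = 61/10.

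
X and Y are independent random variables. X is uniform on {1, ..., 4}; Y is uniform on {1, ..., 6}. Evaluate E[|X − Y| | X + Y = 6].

P(X + Y = 6) = 1/6.
Summing |X−Y|·P(x,y) over outcomes with X + Y = 6 gives 1/3.
E[|X − Y| | X + Y = 6] = (1/3) / (1/6) = 2.

2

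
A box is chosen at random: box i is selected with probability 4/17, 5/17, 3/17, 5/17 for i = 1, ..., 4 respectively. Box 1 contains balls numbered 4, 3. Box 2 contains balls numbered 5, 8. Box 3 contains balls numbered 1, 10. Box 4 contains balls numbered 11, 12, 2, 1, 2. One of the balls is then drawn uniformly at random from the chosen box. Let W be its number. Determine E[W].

91/17

E[W | box 1] = (4+3)/2 = 7/2.
E[W | box 2] = (5+8)/2 = 13/2.
E[W | box 3] = (1+10)/2 = 11/2.
E[W | box 4] = (11+12+2+1+2)/5 = 28/5.
E[W] = (4/17)·(7/2) + (5/17)·(13/2) + (3/17)·(11/2) + (5/17)·(28/5) = 91/17.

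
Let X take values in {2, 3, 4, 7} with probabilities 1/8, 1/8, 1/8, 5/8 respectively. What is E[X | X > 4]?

7

P(X > 4) = 5/8.
Σ over the event: 7·5/8 = 35/8.
E[X | X > 4] = (35/8) / (5/8) = 7.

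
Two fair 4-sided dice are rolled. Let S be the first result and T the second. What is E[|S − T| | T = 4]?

Outcomes with T = 4: (1,4), (2,4), (3,4), (4,4), each with probability 1/16.
E[|S − T| | T = 4] = (3 + 2 + 1 + 0) / 4 = 3/2.

3/2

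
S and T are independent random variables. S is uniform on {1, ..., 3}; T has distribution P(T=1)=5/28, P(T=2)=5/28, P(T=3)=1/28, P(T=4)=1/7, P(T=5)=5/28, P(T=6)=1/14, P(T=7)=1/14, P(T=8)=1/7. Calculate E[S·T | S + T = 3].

2

P(S + T = 3) = 5/42.
Summing ST·P(x,y) over outcomes with S + T = 3 gives 5/21.
E[S·T | S + T = 3] = (5/21) / (5/42) = 2.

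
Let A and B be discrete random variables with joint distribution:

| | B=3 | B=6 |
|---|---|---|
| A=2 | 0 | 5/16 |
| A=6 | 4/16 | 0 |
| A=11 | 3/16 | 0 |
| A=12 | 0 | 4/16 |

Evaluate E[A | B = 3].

P(B = 3) = 7/16.
Σ A·P over the event = 6·(4/16) + 11·(3/16) = 57/16.
E[A | B = 3] = (57/16) / (7/16) = 57/7.

57/7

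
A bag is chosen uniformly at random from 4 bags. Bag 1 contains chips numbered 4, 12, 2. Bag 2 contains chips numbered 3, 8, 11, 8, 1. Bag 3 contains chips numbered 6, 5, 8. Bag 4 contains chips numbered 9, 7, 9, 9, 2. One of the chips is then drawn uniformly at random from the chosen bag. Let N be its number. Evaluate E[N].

E[N | bag 1] = (4+12+2)/3 = 6.
E[N | bag 2] = (3+8+11+8+1)/5 = 31/5.
E[N | bag 3] = (6+5+8)/3 = 19/3.
E[N | bag 4] = (9+7+9+9+2)/5 = 36/5.
E[N] = (1/4)·(6) + (1/4)·(31/5) + (1/4)·(19/3) + (1/4)·(36/5) = 193/30.

193/30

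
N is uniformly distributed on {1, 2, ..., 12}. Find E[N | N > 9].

Given N > 9, N is equally likely to be any of {10, 11, 12}.
E[N | N > 9] = (10 + 11 + 12) / 3 = 11.

11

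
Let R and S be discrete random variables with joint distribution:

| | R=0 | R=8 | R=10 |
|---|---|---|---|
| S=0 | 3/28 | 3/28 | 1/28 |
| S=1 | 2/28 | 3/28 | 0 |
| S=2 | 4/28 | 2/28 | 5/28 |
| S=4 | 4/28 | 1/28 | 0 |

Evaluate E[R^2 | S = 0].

292/7

P(S = 0) = 1/4.
Summing R^2·P(R=x,S=y) over the conditioning event gives 73/7.
E[R^2 | S = 0] = (73/7) / (1/4) = 292/7.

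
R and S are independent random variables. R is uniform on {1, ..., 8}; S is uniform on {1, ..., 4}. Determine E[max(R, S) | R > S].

62/11

P(R > S) = 11/16.
Summing max(R,S)·P(x,y) over outcomes with R > S gives 31/8.
E[max(R, S) | R > S] = (31/8) / (11/16) = 62/11.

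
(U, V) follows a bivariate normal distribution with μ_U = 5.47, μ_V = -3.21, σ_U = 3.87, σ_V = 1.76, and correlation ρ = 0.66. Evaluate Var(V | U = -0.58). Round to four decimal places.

For a bivariate normal, Var(V | U=x) = σ_V²(1 − ρ²).
Var(V | U=-0.58) = (1.76)²·(1 − (0.66)²) = 3.0976·0.5644 = 1.7483.

1.7483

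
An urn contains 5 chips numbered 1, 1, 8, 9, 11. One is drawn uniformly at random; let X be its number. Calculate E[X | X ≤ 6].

P(X ≤ 6) = 2/5.
Σ over the event: 1·2/5 = 2/5.
E[X | X ≤ 6] = (2/5) / (2/5) = 1.

1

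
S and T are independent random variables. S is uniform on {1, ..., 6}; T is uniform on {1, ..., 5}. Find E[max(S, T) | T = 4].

Outcomes with T = 4: (1,4), (2,4), (3,4), (4,4), (5,4), (6,4), each with probability 1/30.
E[max(S, T) | T = 4] = (4 + 4 + 4 + 4 + 5 + 6) / 6 = 9/2.

9/2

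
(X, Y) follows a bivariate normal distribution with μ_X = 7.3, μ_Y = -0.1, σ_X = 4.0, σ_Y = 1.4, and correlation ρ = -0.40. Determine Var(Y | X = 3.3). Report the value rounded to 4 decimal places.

The conditional variance in a bivariate normal is σ_Y²(1 − ρ²), independent of x.
Var(Y | X=3.3) = (1.4)²·(1 − (-0.40)²) = 1.96·0.84 = 1.6464.

1.6464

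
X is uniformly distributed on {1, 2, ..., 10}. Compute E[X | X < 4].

2

Given X < 4, X is equally likely to be any of {1, 2, 3}.
E[X | X < 4] = (1 + 2 + 3) / 3 = 2.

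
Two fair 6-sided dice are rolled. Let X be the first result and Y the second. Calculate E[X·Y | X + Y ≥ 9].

49/2

Outcomes with X + Y ≥ 9: (3,6), (4,5), (4,6), (5,4), (5,5), (5,6), (6,3), (6,4), (6,5), (6,6), each with probability 1/36.
E[X·Y | X + Y ≥ 9] = (18 + 20 + 24 + 20 + 25 + 30 + 18 + 24 + 30 + 36) / 10 = 49/2.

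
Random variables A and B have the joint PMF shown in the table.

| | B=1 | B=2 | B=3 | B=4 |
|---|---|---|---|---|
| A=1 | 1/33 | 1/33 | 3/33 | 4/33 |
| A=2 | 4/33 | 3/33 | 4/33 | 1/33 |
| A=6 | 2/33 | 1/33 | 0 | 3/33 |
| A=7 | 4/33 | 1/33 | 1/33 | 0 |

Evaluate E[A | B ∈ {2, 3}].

19/7

P(B ∈ {2, 3}) = 14/33.
Σ A·P over the event = 1·(1/33) + 1·(3/33) + 2·(3/33) + 2·(4/33) + 6·(1/33) + 7·(1/33) + 7·(1/33) = 38/33.
E[A | B ∈ {2, 3}] = (38/33) / (14/33) = 19/7.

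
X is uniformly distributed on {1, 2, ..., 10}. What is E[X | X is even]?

6

Given X is even, X is equally likely to be any of {2, 4, 6, 8, 10}.
E[X | X is even] = (2 + 4 + 6 + 8 + 10) / 5 = 6.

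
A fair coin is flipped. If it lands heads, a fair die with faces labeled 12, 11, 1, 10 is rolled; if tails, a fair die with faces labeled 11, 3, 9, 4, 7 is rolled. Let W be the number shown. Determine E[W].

E[W | heads] = (12+11+1+10)/4 = 17/2.
E[W | tails] = (11+3+9+4+7)/5 = 34/5.
By the law of total expectation,
E[W] = (1/2)·(17/2) + (1/2)·(34/5) = 153/20.

153/20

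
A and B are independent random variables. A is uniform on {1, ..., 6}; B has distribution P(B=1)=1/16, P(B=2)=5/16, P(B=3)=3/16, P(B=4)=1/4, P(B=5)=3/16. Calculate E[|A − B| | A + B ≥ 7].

P(A + B ≥ 7) = 17/32.
Summing |A−B|·P(x,y) over outcomes with A + B ≥ 7 gives 95/96.
E[|A − B| | A + B ≥ 7] = (95/96) / (17/32) = 95/51.

95/51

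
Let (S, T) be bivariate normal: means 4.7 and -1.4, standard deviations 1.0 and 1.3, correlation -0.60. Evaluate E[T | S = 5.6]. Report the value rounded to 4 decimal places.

-2.1020

The regression of T on S has slope ρ·σ_T/σ_S and passes through (μ_S, μ_T).
E[T | S=5.6] = -1.4 + (-0.60)·(1.3/1.0)·(5.6 − (4.7)) = -1.4 + (-0.78)·(0.9) = -2.1020.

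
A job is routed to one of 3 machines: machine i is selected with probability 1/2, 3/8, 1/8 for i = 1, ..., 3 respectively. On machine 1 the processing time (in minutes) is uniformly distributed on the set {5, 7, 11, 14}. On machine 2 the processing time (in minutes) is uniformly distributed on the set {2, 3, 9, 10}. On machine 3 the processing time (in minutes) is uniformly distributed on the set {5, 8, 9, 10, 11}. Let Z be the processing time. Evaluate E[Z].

E[Z | machine 1] = (5+7+11+14)/4 = 37/4.
E[Z | machine 2] = (2+3+9+10)/4 = 6.
E[Z | machine 3] = (5+8+9+10+11)/5 = 43/5.
E[Z] = (1/2)·(37/4) + (3/8)·(6) + (1/8)·(43/5) = 159/20.

159/20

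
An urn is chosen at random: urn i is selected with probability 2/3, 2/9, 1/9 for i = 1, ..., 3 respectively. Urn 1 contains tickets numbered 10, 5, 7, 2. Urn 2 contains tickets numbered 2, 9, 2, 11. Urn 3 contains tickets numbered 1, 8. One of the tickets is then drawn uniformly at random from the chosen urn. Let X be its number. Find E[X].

E[X | urn 1] = (10+5+7+2)/4 = 6.
E[X | urn 2] = (2+9+2+11)/4 = 6.
E[X | urn 3] = (1+8)/2 = 9/2.
By the law of total expectation,
E[X] = (2/3)·(6) + (2/9)·(6) + (1/9)·(9/2) = 35/6.

35/6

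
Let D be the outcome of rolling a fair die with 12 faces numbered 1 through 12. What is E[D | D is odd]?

6

Given D is odd, D is equally likely to be any of {1, 3, 5, 7, 9, 11}.
E[D | D is odd] = (1 + 3 + 5 + 7 + 9 + 11) / 6 = 6.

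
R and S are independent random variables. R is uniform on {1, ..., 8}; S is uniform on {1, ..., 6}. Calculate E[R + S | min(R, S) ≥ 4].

11

P(min(R, S) ≥ 4) = 5/16.
Summing (R+S)·P(x,y) over outcomes with min(R, S) ≥ 4 gives 55/16.
E[R + S | min(R, S) ≥ 4] = (55/16) / (5/16) = 11.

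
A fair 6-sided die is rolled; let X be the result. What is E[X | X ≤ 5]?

Given X ≤ 5, X is equally likely to be any of {1, 2, 3, 4, 5}.
E[X | X ≤ 5] = (1 + 2 + 3 + 4 + 5) / 5 = 3.

3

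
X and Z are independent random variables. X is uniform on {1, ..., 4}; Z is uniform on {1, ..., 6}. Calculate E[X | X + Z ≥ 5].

P(X + Z ≥ 5) = 3/4.
Summing X·P(x,y) over outcomes with X + Z ≥ 5 gives 25/12.
E[X | X + Z ≥ 5] = (25/12) / (3/4) = 25/9.

25/9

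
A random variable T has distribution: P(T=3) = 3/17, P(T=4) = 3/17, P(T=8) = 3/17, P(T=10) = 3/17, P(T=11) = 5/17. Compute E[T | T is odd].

P(T is odd) = 8/17.
Σ over the event: 3·3/17 + 11·5/17 = 64/17.
E[T | T is odd] = (64/17) / (8/17) = 8.

8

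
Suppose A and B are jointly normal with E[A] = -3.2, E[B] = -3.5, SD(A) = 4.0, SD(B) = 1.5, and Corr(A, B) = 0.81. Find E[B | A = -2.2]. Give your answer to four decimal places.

-3.1963

The regression of B on A has slope ρ·σ_B/σ_A and passes through (μ_A, μ_B).
E[B | A=-2.2] = -3.5 + (0.81)·(1.5/4.0)·(-2.2 − (-3.2)) = -3.5 + (0.30375)·(1) = -3.1963.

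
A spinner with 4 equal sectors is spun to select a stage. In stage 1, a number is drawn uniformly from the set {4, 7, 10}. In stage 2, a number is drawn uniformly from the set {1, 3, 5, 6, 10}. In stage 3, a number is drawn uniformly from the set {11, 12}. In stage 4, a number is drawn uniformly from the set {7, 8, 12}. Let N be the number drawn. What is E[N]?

65/8

E[N | stage 1] = (4+7+10)/3 = 7.
E[N | stage 2] = (1+3+5+6+10)/5 = 5.
E[N | stage 3] = (11+12)/2 = 23/2.
E[N | stage 4] = (7+8+12)/3 = 9.
E[N] = (1/4)·(7) + (1/4)·(5) + (1/4)·(23/2) + (1/4)·(9) = 65/8.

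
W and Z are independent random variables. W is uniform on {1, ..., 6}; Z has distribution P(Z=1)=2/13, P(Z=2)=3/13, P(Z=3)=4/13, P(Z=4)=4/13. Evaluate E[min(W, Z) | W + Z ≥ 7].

55/18

P(W + Z ≥ 7) = 6/13.
Summing min(W,Z)·P(x,y) over outcomes with W + Z ≥ 7 gives 55/39.
E[min(W, Z) | W + Z ≥ 7] = (55/39) / (6/13) = 55/18.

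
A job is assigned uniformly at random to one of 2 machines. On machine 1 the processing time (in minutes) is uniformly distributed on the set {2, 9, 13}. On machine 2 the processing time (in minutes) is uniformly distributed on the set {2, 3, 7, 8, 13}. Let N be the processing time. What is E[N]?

73/10

E[N | machine 1] = (2+9+13)/3 = 8.
E[N | machine 2] = (2+3+7+8+13)/5 = 33/5.
E[N] = (1/2)·(8) + (1/2)·(33/5) = 73/10.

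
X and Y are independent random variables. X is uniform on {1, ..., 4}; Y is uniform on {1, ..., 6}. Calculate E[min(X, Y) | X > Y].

Outcomes with X > Y: (2,1), (3,1), (3,2), (4,1), (4,2), (4,3), each with probability 1/24.
E[min(X, Y) | X > Y] = (1 + 1 + 2 + 1 + 2 + 3) / 6 = 5/3.

5/3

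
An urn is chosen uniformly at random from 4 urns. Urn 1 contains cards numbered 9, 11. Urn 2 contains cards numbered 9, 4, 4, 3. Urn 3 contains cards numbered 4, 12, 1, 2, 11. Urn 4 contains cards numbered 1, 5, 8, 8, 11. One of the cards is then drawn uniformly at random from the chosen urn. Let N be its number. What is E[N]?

E[N | urn 1] = (9+11)/2 = 10.
E[N | urn 2] = (9+4+4+3)/4 = 5.
E[N | urn 3] = (4+12+1+2+11)/5 = 6.
E[N | urn 4] = (1+5+8+8+11)/5 = 33/5.
E[N] = (1/4)·(10) + (1/4)·(5) + (1/4)·(6) + (1/4)·(33/5) = 69/10.

69/10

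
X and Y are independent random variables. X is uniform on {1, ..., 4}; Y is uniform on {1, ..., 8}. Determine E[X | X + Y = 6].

Outcomes with X + Y = 6: (1,5), (2,4), (3,3), (4,2), each with probability 1/32.
E[X | X + Y = 6] = (1 + 2 + 3 + 4) / 4 = 5/2.

5/2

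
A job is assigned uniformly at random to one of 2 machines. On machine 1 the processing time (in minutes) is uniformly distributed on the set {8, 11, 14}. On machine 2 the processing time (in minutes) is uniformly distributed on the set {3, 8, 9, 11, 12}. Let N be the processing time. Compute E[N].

E[N | machine 1] = (8+11+14)/3 = 11.
E[N | machine 2] = (3+8+9+11+12)/5 = 43/5.
E[N] = (1/2)·(11) + (1/2)·(43/5) = 49/5.

49/5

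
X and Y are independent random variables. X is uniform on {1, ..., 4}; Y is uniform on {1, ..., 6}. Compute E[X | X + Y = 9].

7/2

Outcomes with X + Y = 9: (3,6), (4,5), each with probability 1/24.
E[X | X + Y = 9] = (3 + 4) / 2 = 7/2.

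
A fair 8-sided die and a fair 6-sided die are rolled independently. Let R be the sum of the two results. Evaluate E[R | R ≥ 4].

P(R ≥ 4) = 15/16.
E[R | R ≥ 4] = (47/6) / (15/16) = 376/45.

376/45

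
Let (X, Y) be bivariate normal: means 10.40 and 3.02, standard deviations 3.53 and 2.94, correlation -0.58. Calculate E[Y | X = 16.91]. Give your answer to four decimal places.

E[Y | X=x] = μ_Y + ρ(σ_Y/σ_X)(x − μ_X) for jointly normal variables.
E[Y | X=16.91] = 3.02 + (-0.58)·(2.94/3.53)·(16.91 − (10.40)) = 3.02 + (-0.48306)·(6.51) = -0.1247.

-0.1247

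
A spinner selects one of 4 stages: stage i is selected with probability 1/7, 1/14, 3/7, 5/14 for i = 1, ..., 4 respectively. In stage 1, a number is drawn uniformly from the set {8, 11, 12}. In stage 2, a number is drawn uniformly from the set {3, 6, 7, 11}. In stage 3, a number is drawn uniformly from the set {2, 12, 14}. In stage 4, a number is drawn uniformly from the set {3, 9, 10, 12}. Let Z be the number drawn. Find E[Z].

1511/168

E[Z | stage 1] = (8+11+12)/3 = 31/3.
E[Z | stage 2] = (3+6+7+11)/4 = 27/4.
E[Z | stage 3] = (2+12+14)/3 = 28/3.
E[Z | stage 4] = (3+9+10+12)/4 = 17/2.
E[Z] = (1/7)·(31/3) + (1/14)·(27/4) + (3/7)·(28/3) + (5/14)·(17/2) = 1511/168.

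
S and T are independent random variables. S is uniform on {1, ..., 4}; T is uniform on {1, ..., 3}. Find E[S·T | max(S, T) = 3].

Outcomes with max(S, T) = 3: (1,3), (2,3), (3,1), (3,2), (3,3), each with probability 1/12.
E[S·T | max(S, T) = 3] = (3 + 6 + 3 + 6 + 9) / 5 = 27/5.

27/5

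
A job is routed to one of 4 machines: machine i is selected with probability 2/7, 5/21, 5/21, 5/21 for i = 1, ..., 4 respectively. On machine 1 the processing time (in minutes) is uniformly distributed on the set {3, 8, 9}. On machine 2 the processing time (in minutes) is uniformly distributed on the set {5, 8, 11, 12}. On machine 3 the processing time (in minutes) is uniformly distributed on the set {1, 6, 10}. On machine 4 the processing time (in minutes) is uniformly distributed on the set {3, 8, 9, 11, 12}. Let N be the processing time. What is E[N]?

67/9

E[N | machine 1] = (3+8+9)/3 = 20/3.
E[N | machine 2] = (5+8+11+12)/4 = 9.
E[N | machine 3] = (1+6+10)/3 = 17/3.
E[N | machine 4] = (3+8+9+11+12)/5 = 43/5.
By the law of total expectation,
E[N] = (2/7)·(20/3) + (5/21)·(9) + (5/21)·(17/3) + (5/21)·(43/5) = 67/9.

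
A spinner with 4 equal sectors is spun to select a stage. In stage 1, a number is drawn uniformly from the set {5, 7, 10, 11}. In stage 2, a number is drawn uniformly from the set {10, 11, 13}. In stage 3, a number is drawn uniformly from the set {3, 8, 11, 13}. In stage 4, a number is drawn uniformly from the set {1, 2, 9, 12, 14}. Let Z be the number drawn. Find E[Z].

E[Z | stage 1] = (5+7+10+11)/4 = 33/4.
E[Z | stage 2] = (10+11+13)/3 = 34/3.
E[Z | stage 3] = (3+8+11+13)/4 = 35/4.
E[Z | stage 4] = (1+2+9+12+14)/5 = 38/5.
By the law of total expectation,
E[Z] = (1/4)·(33/4) + (1/4)·(34/3) + (1/4)·(35/4) + (1/4)·(38/5) = 539/60.

539/60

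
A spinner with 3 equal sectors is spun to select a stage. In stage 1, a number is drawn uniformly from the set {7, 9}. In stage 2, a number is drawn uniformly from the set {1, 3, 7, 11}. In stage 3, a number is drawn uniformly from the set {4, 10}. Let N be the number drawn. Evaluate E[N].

E[N | stage 1] = (7+9)/2 = 8.
E[N | stage 2] = (1+3+7+11)/4 = 11/2.
E[N | stage 3] = (4+10)/2 = 7.
E[N] = (1/3)·(8) + (1/3)·(11/2) + (1/3)·(7) = 41/6.

41/6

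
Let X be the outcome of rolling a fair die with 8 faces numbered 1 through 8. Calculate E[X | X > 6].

15/2

Given X > 6, X is equally likely to be any of {7, 8}.
E[X | X > 6] = (7 + 8) / 2 = 15/2.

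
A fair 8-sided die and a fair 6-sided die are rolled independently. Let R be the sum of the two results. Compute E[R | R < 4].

P(R < 4) = 1/16.
Σ over the event: 2·1/48 + 3·1/24 = 1/6.
E[R | R < 4] = (1/6) / (1/16) = 8/3.

8/3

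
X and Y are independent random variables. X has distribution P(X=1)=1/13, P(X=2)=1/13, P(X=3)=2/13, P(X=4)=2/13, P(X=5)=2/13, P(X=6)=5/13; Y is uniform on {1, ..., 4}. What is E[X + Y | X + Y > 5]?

P(X + Y > 5) = 3/4.
Summing (X+Y)·P(x,y) over outcomes with X + Y > 5 gives 76/13.
E[X + Y | X + Y > 5] = (76/13) / (3/4) = 304/39.

304/39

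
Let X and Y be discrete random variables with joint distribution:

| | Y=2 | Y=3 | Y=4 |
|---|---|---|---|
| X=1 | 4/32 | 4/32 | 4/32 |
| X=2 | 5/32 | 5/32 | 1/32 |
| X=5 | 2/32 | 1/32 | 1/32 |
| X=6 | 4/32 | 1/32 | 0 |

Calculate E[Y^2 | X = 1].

P(X = 1) = 3/8.
Σ Y^2·P over the event = 4·(4/32) + 9·(4/32) + 16·(4/32) = 29/8.
E[Y^2 | X = 1] = (29/8) / (3/8) = 29/3.

29/3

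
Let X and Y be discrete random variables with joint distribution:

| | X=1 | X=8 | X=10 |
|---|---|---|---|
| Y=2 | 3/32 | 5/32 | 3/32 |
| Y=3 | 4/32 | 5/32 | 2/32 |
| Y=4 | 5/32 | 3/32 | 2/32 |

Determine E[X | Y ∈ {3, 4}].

113/21

P(Y ∈ {3, 4}) = 21/32.
Summing X·P(X=x,Y=y) over the conditioning event gives 113/32.
E[X | Y ∈ {3, 4}] = (113/32) / (21/32) = 113/21.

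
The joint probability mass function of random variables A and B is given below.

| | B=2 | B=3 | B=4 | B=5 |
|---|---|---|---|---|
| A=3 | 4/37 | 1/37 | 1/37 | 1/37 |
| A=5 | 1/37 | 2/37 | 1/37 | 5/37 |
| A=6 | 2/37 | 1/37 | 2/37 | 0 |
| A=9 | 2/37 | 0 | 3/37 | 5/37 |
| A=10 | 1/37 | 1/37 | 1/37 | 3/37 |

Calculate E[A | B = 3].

P(B = 3) = 5/37.
Summing A·P(A=x,B=y) over the conditioning event gives 29/37.
E[A | B = 3] = (29/37) / (5/37) = 29/5.

29/5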